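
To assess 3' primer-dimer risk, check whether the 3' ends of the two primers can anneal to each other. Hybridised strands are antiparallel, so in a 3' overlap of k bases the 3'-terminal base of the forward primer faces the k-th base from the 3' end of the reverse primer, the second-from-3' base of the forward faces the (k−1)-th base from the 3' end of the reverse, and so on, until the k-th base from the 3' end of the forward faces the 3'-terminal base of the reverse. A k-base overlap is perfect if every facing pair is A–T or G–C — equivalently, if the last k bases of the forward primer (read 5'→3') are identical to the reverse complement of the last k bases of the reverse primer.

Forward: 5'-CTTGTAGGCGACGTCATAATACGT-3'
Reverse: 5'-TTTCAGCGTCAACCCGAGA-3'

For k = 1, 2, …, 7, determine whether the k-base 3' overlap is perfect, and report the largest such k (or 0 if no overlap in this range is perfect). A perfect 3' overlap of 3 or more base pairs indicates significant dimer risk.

Last 7 bases (5'→3') — forward …AATACGT, reverse …CCCGAGA.
Reverse complement of the reverse primer's last 7 bases: TCTCGGG; its first k bases are the reverse complement of the reverse primer's last k bases, so a perfect k-base overlap needs the forward primer's last k bases to equal them.
Comparing (forward last k vs required): k=1: T vs T ✓; k=2: GT vs TC ✗; k=3: CGT vs TCT ✗; k=4: ACGT vs TCTC ✗; k=5: TACGT vs TCTCG ✗; k=6: ATACGT vs TCTCGG ✗; k=7: AATACGT vs TCTCGGG ✗.
Only k = 1 is perfect, so the longest perfect 3' overlap is 1.

Longest perfect overlap: 1 complementary base pair; below the dimer-risk threshold (threshold 3).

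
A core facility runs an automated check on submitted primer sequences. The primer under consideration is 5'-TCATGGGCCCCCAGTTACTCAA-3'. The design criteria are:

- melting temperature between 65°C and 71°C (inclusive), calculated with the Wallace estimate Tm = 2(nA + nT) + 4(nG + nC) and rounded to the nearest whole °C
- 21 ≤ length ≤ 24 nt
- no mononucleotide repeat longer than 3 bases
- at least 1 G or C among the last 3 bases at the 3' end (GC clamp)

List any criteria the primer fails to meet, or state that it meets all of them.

Fails: homopolymer run.

Base counts: A=5, T=5, G=4, C=8 (length 22).
Tm: Tm = 2·10 + 4·12 = 68°C ✓
length: length 22 ✓
homopolymer run: longest run = 5, exceeds 3 ✗
GC clamp: 3' end CAA has 1 G/C ✓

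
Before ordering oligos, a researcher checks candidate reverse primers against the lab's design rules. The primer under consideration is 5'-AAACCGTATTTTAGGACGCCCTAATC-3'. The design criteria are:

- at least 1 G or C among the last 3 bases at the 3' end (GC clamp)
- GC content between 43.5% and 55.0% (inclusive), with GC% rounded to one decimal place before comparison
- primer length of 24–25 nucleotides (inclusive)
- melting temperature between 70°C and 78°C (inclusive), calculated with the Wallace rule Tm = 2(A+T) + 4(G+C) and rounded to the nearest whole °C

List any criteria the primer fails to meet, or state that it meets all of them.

Base counts: A=8, T=7, G=4, C=7 (length 26).
GC clamp: 3' end ATC has 1 G/C ✓
GC content: GC 11/26 = 42.3%, outside 43.5–55.0% ✗
length: length 26, outside 24–25 ✗
Tm: Tm = 2·15 + 4·11 = 74°C ✓

Fails: GC content, length.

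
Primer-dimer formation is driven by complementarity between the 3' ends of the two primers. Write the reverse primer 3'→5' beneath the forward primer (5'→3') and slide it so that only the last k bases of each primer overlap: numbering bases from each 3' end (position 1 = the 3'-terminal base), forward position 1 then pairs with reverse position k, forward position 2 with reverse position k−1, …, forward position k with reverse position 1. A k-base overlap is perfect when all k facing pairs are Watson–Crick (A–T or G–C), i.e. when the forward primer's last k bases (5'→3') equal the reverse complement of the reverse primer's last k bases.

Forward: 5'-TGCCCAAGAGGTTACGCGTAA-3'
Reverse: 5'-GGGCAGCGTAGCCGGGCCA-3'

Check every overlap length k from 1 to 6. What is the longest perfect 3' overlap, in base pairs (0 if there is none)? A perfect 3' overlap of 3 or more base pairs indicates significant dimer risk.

Last 6 bases (5'→3') — forward …GCGTAA, reverse …GGGCCA.
Reverse complement of the reverse primer's last 6 bases: TGGCCC; its first k bases are the reverse complement of the reverse primer's last k bases, so a perfect k-base overlap needs the forward primer's last k bases to equal them.
Comparing (forward last k vs required): k=1: A vs T ✗; k=2: AA vs TG ✗; k=3: TAA vs TGG ✗; k=4: GTAA vs TGGC ✗; k=5: CGTAA vs TGGCC ✗; k=6: GCGTAA vs TGGCCC ✗.
No overlap length from 1 to 6 is perfect, so the longest perfect 3' overlap is 0.

Longest perfect overlap: 0 complementary base pairs; below the dimer-risk threshold (threshold 3).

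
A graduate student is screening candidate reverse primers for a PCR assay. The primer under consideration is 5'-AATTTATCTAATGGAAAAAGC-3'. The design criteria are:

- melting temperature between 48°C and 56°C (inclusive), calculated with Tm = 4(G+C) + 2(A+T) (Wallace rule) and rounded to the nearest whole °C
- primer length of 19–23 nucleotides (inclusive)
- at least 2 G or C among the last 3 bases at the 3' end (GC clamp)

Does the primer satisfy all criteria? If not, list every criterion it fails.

Base counts: A=10, T=6, G=3, C=2 (length 21).
Tm: Tm = 2·16 + 4·5 = 52°C ✓
length: length 21 ✓
GC clamp: 3' end AGC has 2 G/C ✓

Meets all criteria.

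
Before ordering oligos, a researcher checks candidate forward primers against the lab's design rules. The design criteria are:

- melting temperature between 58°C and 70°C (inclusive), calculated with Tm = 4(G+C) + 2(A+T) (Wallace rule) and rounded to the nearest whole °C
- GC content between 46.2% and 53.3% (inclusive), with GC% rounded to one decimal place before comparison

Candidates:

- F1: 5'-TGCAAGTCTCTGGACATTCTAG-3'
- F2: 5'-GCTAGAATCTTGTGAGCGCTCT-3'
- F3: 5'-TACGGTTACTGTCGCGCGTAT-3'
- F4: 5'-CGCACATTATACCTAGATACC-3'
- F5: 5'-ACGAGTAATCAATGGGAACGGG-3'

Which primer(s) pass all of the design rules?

F2, F3 and F5.

F1 (22 nt, A=5 T=7 G=5 C=5): Tm = 2·12 + 4·10 = 64°C ✓; GC 10/22 = 45.5%, outside 46.2–53.3% ✗ — fails.
F2 (22 nt, A=4 T=7 G=6 C=5): Tm = 2·11 + 4·11 = 66°C ✓; GC 11/22 = 50.0% ✓ — passes.
F3 (21 nt, A=3 T=7 G=6 C=5): Tm = 2·10 + 4·11 = 64°C ✓; GC 11/21 = 52.4% ✓ — passes.
F4 (21 nt, A=7 T=5 G=2 C=7): Tm = 2·12 + 4·9 = 60°C ✓; GC 9/21 = 42.9%, outside 46.2–53.3% ✗ — fails.
F5 (22 nt, A=8 T=3 G=8 C=3): Tm = 2·11 + 4·11 = 66°C ✓; GC 11/22 = 50.0% ✓ — passes.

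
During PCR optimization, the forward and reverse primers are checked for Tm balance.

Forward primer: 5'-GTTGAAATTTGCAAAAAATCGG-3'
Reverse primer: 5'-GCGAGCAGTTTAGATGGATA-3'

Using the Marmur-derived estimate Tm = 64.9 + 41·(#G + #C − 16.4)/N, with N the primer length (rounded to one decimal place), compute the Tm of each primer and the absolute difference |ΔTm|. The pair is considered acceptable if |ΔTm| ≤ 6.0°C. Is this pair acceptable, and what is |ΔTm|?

|ΔTm| = 2.3°C; the pair is acceptable.

Forward: G+C = 7, N = 22 → Tm = 64.9 + 41·(7 − 16.4)/22 = 47.4°C.
Reverse: G+C = 9, N = 20 → Tm = 64.9 + 41·(9 − 16.4)/20 = 49.7°C.
|ΔTm| = |47.4 − 49.7| = 2.3°C, ≤ 6.0°C.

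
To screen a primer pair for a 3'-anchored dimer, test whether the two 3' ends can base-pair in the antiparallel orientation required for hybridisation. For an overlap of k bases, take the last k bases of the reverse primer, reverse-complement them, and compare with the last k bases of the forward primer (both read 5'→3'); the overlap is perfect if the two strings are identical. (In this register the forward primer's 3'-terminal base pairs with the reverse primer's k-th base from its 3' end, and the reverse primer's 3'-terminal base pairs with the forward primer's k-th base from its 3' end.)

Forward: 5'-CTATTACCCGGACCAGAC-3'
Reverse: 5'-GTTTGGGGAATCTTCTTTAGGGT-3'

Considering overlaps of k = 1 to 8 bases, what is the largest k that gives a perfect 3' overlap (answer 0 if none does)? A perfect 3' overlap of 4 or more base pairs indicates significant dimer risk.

Longest perfect overlap: 2 complementary base pairs; below the dimer-risk threshold (threshold 4).

Last 8 bases (5'→3') — forward …GACCAGAC, reverse …TTTAGGGT.
Reverse complement of the reverse primer's last 8 bases: ACCCTAAA; its first k bases are the reverse complement of the reverse primer's last k bases, so a perfect k-base overlap needs the forward primer's last k bases to equal them.
Comparing (forward last k vs required): k=1: C vs A ✗; k=2: AC vs AC ✓; k=3: GAC vs ACC ✗; k=4: AGAC vs ACCC ✗; k=5: CAGAC vs ACCCT ✗; k=6: CCAGAC vs ACCCTA ✗; k=7: ACCAGAC vs ACCCTAA ✗; k=8: GACCAGAC vs ACCCTAAA ✗.
Only k = 2 is perfect, so the longest perfect 3' overlap is 2.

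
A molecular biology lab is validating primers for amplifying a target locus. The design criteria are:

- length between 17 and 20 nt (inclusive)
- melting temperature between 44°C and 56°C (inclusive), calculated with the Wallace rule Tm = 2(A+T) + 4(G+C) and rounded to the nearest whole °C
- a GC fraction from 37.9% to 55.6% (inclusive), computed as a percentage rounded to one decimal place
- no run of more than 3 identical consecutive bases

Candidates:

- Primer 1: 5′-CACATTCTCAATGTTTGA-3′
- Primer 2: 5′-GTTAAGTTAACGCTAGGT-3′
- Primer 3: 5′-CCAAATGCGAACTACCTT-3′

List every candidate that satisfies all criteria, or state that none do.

Primer 1 (18 nt, A=5 T=7 G=2 C=4): length 18 ✓; Tm = 2·12 + 4·6 = 48°C ✓; GC 6/18 = 33.3%, outside 37.9–55.6% ✗; longest run = 3 ✓ — fails.
Primer 2 (18 nt, A=5 T=6 G=5 C=2): length 18 ✓; Tm = 2·11 + 4·7 = 50°C ✓; GC 7/18 = 38.9% ✓; longest run = 2 ✓ — passes.
Primer 3 (18 nt, A=6 T=4 G=2 C=6): length 18 ✓; Tm = 2·10 + 4·8 = 52°C ✓; GC 8/18 = 44.4% ✓; longest run = 3 ✓ — passes.

Primer 2 and Primer 3.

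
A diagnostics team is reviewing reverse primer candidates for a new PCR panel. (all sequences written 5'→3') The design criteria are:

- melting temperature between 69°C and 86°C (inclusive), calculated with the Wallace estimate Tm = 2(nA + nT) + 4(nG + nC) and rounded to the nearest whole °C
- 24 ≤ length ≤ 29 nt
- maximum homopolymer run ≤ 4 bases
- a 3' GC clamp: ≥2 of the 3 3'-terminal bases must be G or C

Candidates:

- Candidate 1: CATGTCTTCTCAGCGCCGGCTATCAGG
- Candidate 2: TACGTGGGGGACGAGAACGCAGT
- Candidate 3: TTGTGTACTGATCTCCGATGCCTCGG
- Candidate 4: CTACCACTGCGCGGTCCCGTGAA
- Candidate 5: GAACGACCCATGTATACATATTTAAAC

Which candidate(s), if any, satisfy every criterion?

Candidate 1 (27 nt, A=4 T=7 G=7 C=9): Tm = 2·11 + 4·16 = 86°C ✓; length 27 ✓; longest run = 2 ✓; 3' end AGG has 2 G/C ✓ — passes.
Candidate 2 (23 nt, A=6 T=3 G=10 C=4): Tm = 2·9 + 4·14 = 74°C ✓; length 23, outside 24–29 ✗; longest run = 5, exceeds 4 ✗; 3' end AGT has 1 G/C, need ≥2 ✗ — fails.
Candidate 3 (26 nt, A=3 T=9 G=7 C=7): Tm = 2·12 + 4·14 = 80°C ✓; length 26 ✓; longest run = 2 ✓; 3' end CGG has 3 G/C ✓ — passes.
Candidate 4 (23 nt, A=4 T=4 G=6 C=9): Tm = 2·8 + 4·15 = 76°C ✓; length 23, outside 24–29 ✗; longest run = 3 ✓; 3' end GAA has 1 G/C, need ≥2 ✗ — fails.
Candidate 5 (27 nt, A=11 T=7 G=3 C=6): Tm = 2·18 + 4·9 = 72°C ✓; length 27 ✓; longest run = 3 ✓; 3' end AAC has 1 G/C, need ≥2 ✗ — fails.

Candidate 1 and Candidate 3.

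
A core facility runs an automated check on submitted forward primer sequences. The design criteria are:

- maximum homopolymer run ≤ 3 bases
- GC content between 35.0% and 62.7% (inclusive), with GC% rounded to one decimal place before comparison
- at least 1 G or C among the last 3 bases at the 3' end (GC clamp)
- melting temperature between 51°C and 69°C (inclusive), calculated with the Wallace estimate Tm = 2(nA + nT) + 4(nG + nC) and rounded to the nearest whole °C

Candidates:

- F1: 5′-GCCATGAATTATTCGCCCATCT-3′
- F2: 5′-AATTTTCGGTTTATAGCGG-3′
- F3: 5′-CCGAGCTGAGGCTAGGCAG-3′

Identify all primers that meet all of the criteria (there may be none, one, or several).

F1 (22 nt, A=5 T=7 G=3 C=7): longest run = 3 ✓; GC 10/22 = 45.5% ✓; 3' end TCT has 1 G/C ✓; Tm = 2·12 + 4·10 = 64°C ✓ — passes.
F2 (19 nt, A=4 T=8 G=5 C=2): longest run = 4, exceeds 3 ✗; GC 7/19 = 36.8% ✓; 3' end CGG has 3 G/C ✓; Tm = 2·12 + 4·7 = 52°C ✓ — fails.
F3 (19 nt, A=4 T=2 G=8 C=5): longest run = 2 ✓; GC 13/19 = 68.4%, outside 35.0–62.7% ✗; 3' end CAG has 2 G/C ✓; Tm = 2·6 + 4·13 = 64°C ✓ — fails.

F1 only.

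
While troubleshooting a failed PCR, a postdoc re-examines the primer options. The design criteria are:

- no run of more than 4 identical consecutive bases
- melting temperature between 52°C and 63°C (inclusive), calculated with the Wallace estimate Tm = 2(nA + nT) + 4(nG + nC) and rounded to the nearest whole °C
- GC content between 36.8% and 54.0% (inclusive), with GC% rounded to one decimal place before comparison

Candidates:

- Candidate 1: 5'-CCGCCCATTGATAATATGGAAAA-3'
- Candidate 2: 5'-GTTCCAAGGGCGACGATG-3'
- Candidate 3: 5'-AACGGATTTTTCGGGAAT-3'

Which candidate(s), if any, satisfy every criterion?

Candidate 1 (23 nt, A=9 T=5 G=4 C=5): longest run = 4 ✓; Tm = 2·14 + 4·9 = 64°C, outside 52–63°C ✗; GC 9/23 = 39.1% ✓ — fails.
Candidate 2 (18 nt, A=4 T=3 G=7 C=4): longest run = 3 ✓; Tm = 2·7 + 4·11 = 58°C ✓; GC 11/18 = 61.1%, outside 36.8–54.0% ✗ — fails.
Candidate 3 (18 nt, A=5 T=6 G=5 C=2): longest run = 5, exceeds 4 ✗; Tm = 2·11 + 4·7 = 50°C, outside 52–63°C ✗; GC 7/18 = 38.9% ✓ — fails.

None of the candidates satisfy all criteria.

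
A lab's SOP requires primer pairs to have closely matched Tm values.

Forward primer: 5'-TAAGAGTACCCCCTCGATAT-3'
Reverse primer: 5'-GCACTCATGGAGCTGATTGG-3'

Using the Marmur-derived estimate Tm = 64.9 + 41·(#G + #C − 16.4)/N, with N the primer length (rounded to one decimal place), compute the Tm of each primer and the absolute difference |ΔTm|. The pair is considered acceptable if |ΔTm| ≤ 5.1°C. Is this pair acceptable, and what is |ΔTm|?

|ΔTm| = 4.1°C; the pair is acceptable.

Forward: G+C = 9, N = 20 → Tm = 64.9 + 41·(9 − 16.4)/20 = 49.7°C.
Reverse: G+C = 11, N = 20 → Tm = 64.9 + 41·(11 − 16.4)/20 = 53.8°C.
|ΔTm| = |49.7 − 53.8| = 4.1°C, ≤ 5.1°C.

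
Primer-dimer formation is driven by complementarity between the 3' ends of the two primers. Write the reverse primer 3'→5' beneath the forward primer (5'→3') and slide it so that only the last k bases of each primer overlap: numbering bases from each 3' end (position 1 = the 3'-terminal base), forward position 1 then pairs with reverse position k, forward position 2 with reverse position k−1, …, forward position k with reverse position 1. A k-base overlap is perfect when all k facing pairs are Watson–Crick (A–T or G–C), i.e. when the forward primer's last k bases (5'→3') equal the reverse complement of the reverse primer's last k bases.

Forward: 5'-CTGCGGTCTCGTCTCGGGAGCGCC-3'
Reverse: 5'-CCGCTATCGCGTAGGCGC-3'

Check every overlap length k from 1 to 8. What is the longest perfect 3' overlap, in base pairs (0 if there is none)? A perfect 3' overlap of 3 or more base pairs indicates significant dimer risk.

Longest perfect overlap: 5 complementary base pairs; significant dimer risk (threshold 3).

Last 8 bases (5'→3') — forward …GGAGCGCC, reverse …GTAGGCGC.
Reverse complement of the reverse primer's last 8 bases: GCGCCTAC; its first k bases are the reverse complement of the reverse primer's last k bases, so a perfect k-base overlap needs the forward primer's last k bases to equal them.
Comparing (forward last k vs required): k=1: C vs G ✗; k=2: CC vs GC ✗; k=3: GCC vs GCG ✗; k=4: CGCC vs GCGC ✗; k=5: GCGCC vs GCGCC ✓; k=6: AGCGCC vs GCGCCT ✗; k=7: GAGCGCC vs GCGCCTA ✗; k=8: GGAGCGCC vs GCGCCTAC ✗.
Only k = 5 is perfect, so the longest perfect 3' overlap is 5.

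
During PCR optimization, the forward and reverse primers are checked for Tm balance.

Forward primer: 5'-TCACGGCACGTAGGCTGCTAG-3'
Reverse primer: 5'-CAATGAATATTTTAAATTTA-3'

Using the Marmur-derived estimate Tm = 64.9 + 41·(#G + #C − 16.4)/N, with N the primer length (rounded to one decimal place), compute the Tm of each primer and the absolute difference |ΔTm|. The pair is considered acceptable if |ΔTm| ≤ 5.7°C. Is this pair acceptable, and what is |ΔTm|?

|ΔTm| = 22.9°C; the pair is not acceptable.

Forward: G+C = 13, N = 21 → Tm = 64.9 + 41·(13 − 16.4)/21 = 58.3°C.
Reverse: G+C = 2, N = 20 → Tm = 64.9 + 41·(2 − 16.4)/20 = 35.4°C.
|ΔTm| = |58.3 − 35.4| = 22.9°C, > 5.7°C.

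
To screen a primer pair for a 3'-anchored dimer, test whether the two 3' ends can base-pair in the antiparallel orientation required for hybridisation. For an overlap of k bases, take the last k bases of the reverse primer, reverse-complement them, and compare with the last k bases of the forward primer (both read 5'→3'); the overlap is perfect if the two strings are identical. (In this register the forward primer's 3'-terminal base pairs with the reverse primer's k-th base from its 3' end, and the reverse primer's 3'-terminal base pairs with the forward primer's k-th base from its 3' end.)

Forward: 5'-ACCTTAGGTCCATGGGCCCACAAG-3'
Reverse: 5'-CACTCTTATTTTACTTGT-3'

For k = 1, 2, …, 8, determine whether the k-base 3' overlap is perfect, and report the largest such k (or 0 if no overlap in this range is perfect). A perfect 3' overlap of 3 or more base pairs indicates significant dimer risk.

Longest perfect overlap: 5 complementary base pairs; significant dimer risk (threshold 3).

Last 8 bases (5'→3') — forward …CCCACAAG, reverse …TTACTTGT.
Reverse complement of the reverse primer's last 8 bases: ACAAGTAA; its first k bases are the reverse complement of the reverse primer's last k bases, so a perfect k-base overlap needs the forward primer's last k bases to equal them.
Comparing (forward last k vs required): k=1: G vs A ✗; k=2: AG vs AC ✗; k=3: AAG vs ACA ✗; k=4: CAAG vs ACAA ✗; k=5: ACAAG vs ACAAG ✓; k=6: CACAAG vs ACAAGT ✗; k=7: CCACAAG vs ACAAGTA ✗; k=8: CCCACAAG vs ACAAGTAA ✗.
Only k = 5 is perfect, so the longest perfect 3' overlap is 5.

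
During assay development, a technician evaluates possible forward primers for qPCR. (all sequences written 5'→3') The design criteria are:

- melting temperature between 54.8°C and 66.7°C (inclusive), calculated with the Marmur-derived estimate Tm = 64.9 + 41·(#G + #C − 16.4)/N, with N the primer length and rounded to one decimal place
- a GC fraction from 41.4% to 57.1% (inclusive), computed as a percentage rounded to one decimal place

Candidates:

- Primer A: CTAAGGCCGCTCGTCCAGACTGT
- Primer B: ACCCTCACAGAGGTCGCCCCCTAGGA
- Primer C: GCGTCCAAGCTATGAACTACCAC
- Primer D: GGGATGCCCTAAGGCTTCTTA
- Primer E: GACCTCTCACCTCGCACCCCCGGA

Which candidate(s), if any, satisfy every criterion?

Primer C only.

Primer A (23 nt, A=4 T=5 G=6 C=8): Tm = 64.9 + 41·(14 − 16.4)/23 = 60.6°C ✓; GC 14/23 = 60.9%, outside 41.4–57.1% ✗ — fails.
Primer B (26 nt, A=6 T=3 G=6 C=11): Tm = 64.9 + 41·(17 − 16.4)/26 = 65.8°C ✓; GC 17/26 = 65.4%, outside 41.4–57.1% ✗ — fails.
Primer C (23 nt, A=7 T=4 G=4 C=8): Tm = 64.9 + 41·(12 − 16.4)/23 = 57.1°C ✓; GC 12/23 = 52.2% ✓ — passes.
Primer D (21 nt, A=4 T=6 G=6 C=5): Tm = 64.9 + 41·(11 − 16.4)/21 = 54.4°C, outside 54.8–66.7°C ✗; GC 11/21 = 52.4% ✓ — fails.
Primer E (24 nt, A=4 T=3 G=4 C=13): Tm = 64.9 + 41·(17 − 16.4)/24 = 65.9°C ✓; GC 17/24 = 70.8%, outside 41.4–57.1% ✗ — fails.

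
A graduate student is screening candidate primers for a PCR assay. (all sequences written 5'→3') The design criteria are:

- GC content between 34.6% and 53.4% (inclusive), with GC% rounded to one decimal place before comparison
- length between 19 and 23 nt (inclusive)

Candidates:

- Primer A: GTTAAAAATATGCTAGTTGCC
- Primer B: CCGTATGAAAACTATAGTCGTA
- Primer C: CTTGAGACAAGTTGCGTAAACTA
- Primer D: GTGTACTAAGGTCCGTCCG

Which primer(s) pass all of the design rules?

Primer A (21 nt, A=7 T=7 G=4 C=3): GC 7/21 = 33.3%, outside 34.6–53.4% ✗; length 21 ✓ — fails.
Primer B (22 nt, A=8 T=6 G=4 C=4): GC 8/22 = 36.4% ✓; length 22 ✓ — passes.
Primer C (23 nt, A=8 T=6 G=5 C=4): GC 9/23 = 39.1% ✓; length 23 ✓ — passes.
Primer D (19 nt, A=3 T=5 G=6 C=5): GC 11/19 = 57.9%, outside 34.6–53.4% ✗; length 19 ✓ — fails.

Primer B and Primer C.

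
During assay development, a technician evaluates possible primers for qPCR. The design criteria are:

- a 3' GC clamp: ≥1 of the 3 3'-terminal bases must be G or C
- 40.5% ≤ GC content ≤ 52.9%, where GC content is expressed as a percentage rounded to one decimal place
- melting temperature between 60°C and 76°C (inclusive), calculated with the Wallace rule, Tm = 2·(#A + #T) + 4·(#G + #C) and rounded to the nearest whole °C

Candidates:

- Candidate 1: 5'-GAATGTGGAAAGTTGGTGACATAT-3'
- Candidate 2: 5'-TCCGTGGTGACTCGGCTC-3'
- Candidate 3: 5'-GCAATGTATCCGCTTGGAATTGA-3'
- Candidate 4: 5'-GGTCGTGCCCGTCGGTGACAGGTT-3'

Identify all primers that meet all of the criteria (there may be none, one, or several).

Candidate 1 (24 nt, A=8 T=7 G=8 C=1): 3' end TAT has 0 G/C, need ≥1 ✗; GC 9/24 = 37.5%, outside 40.5–52.9% ✗; Tm = 2·15 + 4·9 = 66°C ✓ — fails.
Candidate 2 (18 nt, A=1 T=5 G=6 C=6): 3' end CTC has 2 G/C ✓; GC 12/18 = 66.7%, outside 40.5–52.9% ✗; Tm = 2·6 + 4·12 = 60°C ✓ — fails.
Candidate 3 (23 nt, A=6 T=7 G=6 C=4): 3' end TGA has 1 G/C ✓; GC 10/23 = 43.5% ✓; Tm = 2·13 + 4·10 = 66°C ✓ — passes.
Candidate 4 (24 nt, A=2 T=6 G=10 C=6): 3' end GTT has 1 G/C ✓; GC 16/24 = 66.7%, outside 40.5–52.9% ✗; Tm = 2·8 + 4·16 = 80°C, outside 60–76°C ✗ — fails.

Candidate 3 only.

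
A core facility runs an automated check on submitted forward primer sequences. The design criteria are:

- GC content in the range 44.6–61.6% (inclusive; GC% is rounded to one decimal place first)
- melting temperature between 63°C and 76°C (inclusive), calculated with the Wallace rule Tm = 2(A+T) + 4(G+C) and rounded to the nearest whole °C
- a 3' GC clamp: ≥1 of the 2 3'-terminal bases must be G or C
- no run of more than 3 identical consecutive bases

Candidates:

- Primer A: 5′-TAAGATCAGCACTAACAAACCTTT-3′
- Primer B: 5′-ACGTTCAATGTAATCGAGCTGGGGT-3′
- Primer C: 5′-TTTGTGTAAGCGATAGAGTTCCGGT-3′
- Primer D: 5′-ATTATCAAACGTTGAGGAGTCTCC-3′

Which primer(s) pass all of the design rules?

Primer A (24 nt, A=10 T=6 G=2 C=6): GC 8/24 = 33.3%, outside 44.6–61.6% ✗; Tm = 2·16 + 4·8 = 64°C ✓; 3' end TT has 0 G/C, need ≥1 ✗; longest run = 3 ✓ — fails.
Primer B (25 nt, A=6 T=7 G=8 C=4): GC 12/25 = 48.0% ✓; Tm = 2·13 + 4·12 = 74°C ✓; 3' end GT has 1 G/C ✓; longest run = 4, exceeds 3 ✗ — fails.
Primer C (25 nt, A=5 T=9 G=8 C=3): GC 11/25 = 44.0%, outside 44.6–61.6% ✗; Tm = 2·14 + 4·11 = 72°C ✓; 3' end GT has 1 G/C ✓; longest run = 3 ✓ — fails.
Primer D (24 nt, A=7 T=7 G=5 C=5): GC 10/24 = 41.7%, outside 44.6–61.6% ✗; Tm = 2·14 + 4·10 = 68°C ✓; 3' end CC has 2 G/C ✓; longest run = 3 ✓ — fails.

None of the candidates satisfy all criteria.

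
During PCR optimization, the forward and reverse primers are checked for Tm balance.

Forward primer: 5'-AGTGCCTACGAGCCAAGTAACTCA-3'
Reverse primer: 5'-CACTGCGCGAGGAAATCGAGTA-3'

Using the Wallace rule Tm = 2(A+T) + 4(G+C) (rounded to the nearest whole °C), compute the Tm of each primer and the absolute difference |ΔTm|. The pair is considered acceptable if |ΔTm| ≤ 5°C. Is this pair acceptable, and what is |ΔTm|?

Forward: A=8 T=4 G=5 C=7 → Tm = 2·12 + 4·12 = 72°C.
Reverse: A=7 T=3 G=7 C=5 → Tm = 2·10 + 4·12 = 68°C.
|ΔTm| = |72 − 68| = 4°C, ≤ 5°C.

|ΔTm| = 4°C; the pair is acceptable.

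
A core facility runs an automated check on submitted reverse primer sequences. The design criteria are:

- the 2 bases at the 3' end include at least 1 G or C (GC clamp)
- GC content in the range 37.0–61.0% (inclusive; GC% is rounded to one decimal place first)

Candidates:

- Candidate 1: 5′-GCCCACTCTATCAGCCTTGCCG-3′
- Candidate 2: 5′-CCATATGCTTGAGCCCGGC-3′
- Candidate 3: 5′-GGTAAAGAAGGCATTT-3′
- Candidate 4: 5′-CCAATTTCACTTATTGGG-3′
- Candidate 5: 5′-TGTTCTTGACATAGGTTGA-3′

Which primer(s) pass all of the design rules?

Candidate 4 only.

Candidate 1 (22 nt, A=3 T=5 G=4 C=10): 3' end CG has 2 G/C ✓; GC 14/22 = 63.6%, outside 37.0–61.0% ✗ — fails.
Candidate 2 (19 nt, A=3 T=4 G=5 C=7): 3' end GC has 2 G/C ✓; GC 12/19 = 63.2%, outside 37.0–61.0% ✗ — fails.
Candidate 3 (16 nt, A=6 T=4 G=5 C=1): 3' end TT has 0 G/C, need ≥1 ✗; GC 6/16 = 37.5% ✓ — fails.
Candidate 4 (18 nt, A=4 T=7 G=3 C=4): 3' end GG has 2 G/C ✓; GC 7/18 = 38.9% ✓ — passes.
Candidate 5 (19 nt, A=4 T=8 G=5 C=2): 3' end GA has 1 G/C ✓; GC 7/19 = 36.8%, outside 37.0–61.0% ✗ — fails.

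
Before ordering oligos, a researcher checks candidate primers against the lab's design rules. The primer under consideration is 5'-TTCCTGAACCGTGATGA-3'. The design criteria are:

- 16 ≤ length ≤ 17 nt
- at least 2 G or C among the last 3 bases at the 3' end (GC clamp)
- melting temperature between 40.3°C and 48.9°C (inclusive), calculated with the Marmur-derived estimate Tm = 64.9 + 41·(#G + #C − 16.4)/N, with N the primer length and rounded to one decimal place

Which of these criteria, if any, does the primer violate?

Fails: GC clamp.

Base counts: A=4, T=5, G=4, C=4 (length 17).
length: length 17 ✓
GC clamp: 3' end TGA has 1 G/C, need ≥2 ✗
Tm: Tm = 64.9 + 41·(8 − 16.4)/17 = 44.6°C ✓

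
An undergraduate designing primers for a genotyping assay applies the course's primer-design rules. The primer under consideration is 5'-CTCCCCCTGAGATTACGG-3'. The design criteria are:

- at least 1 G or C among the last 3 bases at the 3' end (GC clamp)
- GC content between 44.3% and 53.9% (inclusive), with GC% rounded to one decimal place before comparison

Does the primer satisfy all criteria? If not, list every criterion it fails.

Fails: GC content.

Base counts: A=3, T=4, G=4, C=7 (length 18).
GC clamp: 3' end CGG has 3 G/C ✓
GC content: GC 11/18 = 61.1%, outside 44.3–53.9% ✗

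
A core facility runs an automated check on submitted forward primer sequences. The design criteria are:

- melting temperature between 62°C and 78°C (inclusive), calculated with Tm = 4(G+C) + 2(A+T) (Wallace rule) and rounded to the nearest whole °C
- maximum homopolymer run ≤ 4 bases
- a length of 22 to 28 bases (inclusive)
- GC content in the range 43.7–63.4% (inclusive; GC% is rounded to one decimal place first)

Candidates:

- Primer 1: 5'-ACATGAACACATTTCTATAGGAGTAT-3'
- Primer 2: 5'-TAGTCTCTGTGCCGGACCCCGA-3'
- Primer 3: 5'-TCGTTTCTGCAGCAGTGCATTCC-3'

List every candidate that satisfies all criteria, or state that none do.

Primer 3 only.

Primer 1 (26 nt, A=10 T=8 G=4 C=4): Tm = 2·18 + 4·8 = 68°C ✓; longest run = 3 ✓; length 26 ✓; GC 8/26 = 30.8%, outside 43.7–63.4% ✗ — fails.
Primer 2 (22 nt, A=3 T=5 G=6 C=8): Tm = 2·8 + 4·14 = 72°C ✓; longest run = 4 ✓; length 22 ✓; GC 14/22 = 63.6%, outside 43.7–63.4% ✗ — fails.
Primer 3 (23 nt, A=3 T=8 G=5 C=7): Tm = 2·11 + 4·12 = 70°C ✓; longest run = 3 ✓; length 23 ✓; GC 12/23 = 52.2% ✓ — passes.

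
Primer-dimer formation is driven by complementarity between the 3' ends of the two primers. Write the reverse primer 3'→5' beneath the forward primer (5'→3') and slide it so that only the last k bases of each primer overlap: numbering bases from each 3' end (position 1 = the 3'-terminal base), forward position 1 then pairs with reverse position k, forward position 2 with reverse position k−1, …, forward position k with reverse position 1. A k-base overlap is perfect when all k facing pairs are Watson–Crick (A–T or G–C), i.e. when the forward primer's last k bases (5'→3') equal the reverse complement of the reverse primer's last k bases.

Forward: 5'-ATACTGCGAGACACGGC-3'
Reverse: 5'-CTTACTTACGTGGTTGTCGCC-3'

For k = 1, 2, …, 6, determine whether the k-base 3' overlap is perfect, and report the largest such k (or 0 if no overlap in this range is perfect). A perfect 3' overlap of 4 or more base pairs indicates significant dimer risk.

Last 6 bases (5'→3') — forward …CACGGC, reverse …GTCGCC.
Reverse complement of the reverse primer's last 6 bases: GGCGAC; its first k bases are the reverse complement of the reverse primer's last k bases, so a perfect k-base overlap needs the forward primer's last k bases to equal them.
Comparing (forward last k vs required): k=1: C vs G ✗; k=2: GC vs GG ✗; k=3: GGC vs GGC ✓; k=4: CGGC vs GGCG ✗; k=5: ACGGC vs GGCGA ✗; k=6: CACGGC vs GGCGAC ✗.
Only k = 3 is perfect, so the longest perfect 3' overlap is 3.

Longest perfect overlap: 3 complementary base pairs; below the dimer-risk threshold (threshold 4).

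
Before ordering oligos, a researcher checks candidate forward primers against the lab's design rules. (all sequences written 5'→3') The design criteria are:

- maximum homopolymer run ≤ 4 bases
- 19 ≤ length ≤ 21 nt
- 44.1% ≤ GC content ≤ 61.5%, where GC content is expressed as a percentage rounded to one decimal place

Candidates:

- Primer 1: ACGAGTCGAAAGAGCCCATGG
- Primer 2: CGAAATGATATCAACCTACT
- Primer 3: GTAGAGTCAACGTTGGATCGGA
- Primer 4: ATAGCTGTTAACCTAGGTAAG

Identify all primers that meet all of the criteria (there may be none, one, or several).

Primer 1 only.

Primer 1 (21 nt, A=7 T=2 G=7 C=5): longest run = 3 ✓; length 21 ✓; GC 12/21 = 57.1% ✓ — passes.
Primer 2 (20 nt, A=8 T=5 G=2 C=5): longest run = 3 ✓; length 20 ✓; GC 7/20 = 35.0%, outside 44.1–61.5% ✗ — fails.
Primer 3 (22 nt, A=6 T=5 G=8 C=3): longest run = 2 ✓; length 22, outside 19–21 ✗; GC 11/22 = 50.0% ✓ — fails.
Primer 4 (21 nt, A=7 T=6 G=5 C=3): longest run = 2 ✓; length 21 ✓; GC 8/21 = 38.1%, outside 44.1–61.5% ✗ — fails.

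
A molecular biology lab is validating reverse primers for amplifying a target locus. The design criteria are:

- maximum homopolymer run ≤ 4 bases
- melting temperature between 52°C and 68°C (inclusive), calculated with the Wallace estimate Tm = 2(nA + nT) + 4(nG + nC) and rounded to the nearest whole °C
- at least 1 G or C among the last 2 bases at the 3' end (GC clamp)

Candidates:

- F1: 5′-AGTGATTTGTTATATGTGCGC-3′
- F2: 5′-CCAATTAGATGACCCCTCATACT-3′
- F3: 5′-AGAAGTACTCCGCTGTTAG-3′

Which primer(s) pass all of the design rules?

F1 (21 nt, A=4 T=9 G=6 C=2): longest run = 3 ✓; Tm = 2·13 + 4·8 = 58°C ✓; 3' end GC has 2 G/C ✓ — passes.
F2 (23 nt, A=7 T=6 G=2 C=8): longest run = 4 ✓; Tm = 2·13 + 4·10 = 66°C ✓; 3' end CT has 1 G/C ✓ — passes.
F3 (19 nt, A=5 T=5 G=5 C=4): longest run = 2 ✓; Tm = 2·10 + 4·9 = 56°C ✓; 3' end AG has 1 G/C ✓ — passes.

F1, F2 and F3.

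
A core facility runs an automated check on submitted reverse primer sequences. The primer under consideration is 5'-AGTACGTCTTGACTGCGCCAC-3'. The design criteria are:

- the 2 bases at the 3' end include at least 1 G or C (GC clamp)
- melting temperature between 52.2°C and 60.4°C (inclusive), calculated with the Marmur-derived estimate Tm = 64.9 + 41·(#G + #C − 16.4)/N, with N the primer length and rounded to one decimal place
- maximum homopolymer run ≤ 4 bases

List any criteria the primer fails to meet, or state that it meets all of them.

Base counts: A=4, T=5, G=5, C=7 (length 21).
GC clamp: 3' end AC has 1 G/C ✓
Tm: Tm = 64.9 + 41·(12 − 16.4)/21 = 56.3°C ✓
homopolymer run: longest run = 2 ✓

Meets all criteria.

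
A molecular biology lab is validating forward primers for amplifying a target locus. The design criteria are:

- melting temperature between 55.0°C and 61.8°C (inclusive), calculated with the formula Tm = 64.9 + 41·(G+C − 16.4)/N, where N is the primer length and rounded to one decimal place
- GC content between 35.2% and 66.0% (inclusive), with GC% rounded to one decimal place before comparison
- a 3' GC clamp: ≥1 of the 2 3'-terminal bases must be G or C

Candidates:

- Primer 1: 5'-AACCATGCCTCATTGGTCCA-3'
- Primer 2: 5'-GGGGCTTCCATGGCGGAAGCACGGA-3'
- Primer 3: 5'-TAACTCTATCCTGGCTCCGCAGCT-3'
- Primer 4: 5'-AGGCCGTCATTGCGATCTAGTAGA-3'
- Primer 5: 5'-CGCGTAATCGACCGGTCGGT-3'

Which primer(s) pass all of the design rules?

Primer 1 (20 nt, A=5 T=5 G=3 C=7): Tm = 64.9 + 41·(10 − 16.4)/20 = 51.8°C, outside 55.0–61.8°C ✗; GC 10/20 = 50.0% ✓; 3' end CA has 1 G/C ✓ — fails.
Primer 2 (25 nt, A=5 T=3 G=11 C=6): Tm = 64.9 + 41·(17 − 16.4)/25 = 65.9°C, outside 55.0–61.8°C ✗; GC 17/25 = 68.0%, outside 35.2–66.0% ✗; 3' end GA has 1 G/C ✓ — fails.
Primer 3 (24 nt, A=4 T=7 G=4 C=9): Tm = 64.9 + 41·(13 − 16.4)/24 = 59.1°C ✓; GC 13/24 = 54.2% ✓; 3' end CT has 1 G/C ✓ — passes.
Primer 4 (24 nt, A=6 T=6 G=7 C=5): Tm = 64.9 + 41·(12 − 16.4)/24 = 57.4°C ✓; GC 12/24 = 50.0% ✓; 3' end GA has 1 G/C ✓ — passes.
Primer 5 (20 nt, A=3 T=4 G=7 C=6): Tm = 64.9 + 41·(13 − 16.4)/20 = 57.9°C ✓; GC 13/20 = 65.0% ✓; 3' end GT has 1 G/C ✓ — passes.

Primer 3, Primer 4 and Primer 5.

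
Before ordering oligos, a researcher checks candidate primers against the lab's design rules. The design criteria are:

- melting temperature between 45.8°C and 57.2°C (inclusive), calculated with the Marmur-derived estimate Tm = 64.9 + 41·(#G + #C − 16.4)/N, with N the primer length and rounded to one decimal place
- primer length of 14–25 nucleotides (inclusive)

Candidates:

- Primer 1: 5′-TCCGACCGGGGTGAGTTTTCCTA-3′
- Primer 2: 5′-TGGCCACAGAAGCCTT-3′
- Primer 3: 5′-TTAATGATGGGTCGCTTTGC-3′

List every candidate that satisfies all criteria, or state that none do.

Primer 2 and Primer 3.

Primer 1 (23 nt, A=3 T=7 G=7 C=6): Tm = 64.9 + 41·(13 − 16.4)/23 = 58.8°C, outside 45.8–57.2°C ✗; length 23 ✓ — fails.
Primer 2 (16 nt, A=4 T=3 G=4 C=5): Tm = 64.9 + 41·(9 − 16.4)/16 = 45.9°C ✓; length 16 ✓ — passes.
Primer 3 (20 nt, A=3 T=8 G=6 C=3): Tm = 64.9 + 41·(9 − 16.4)/20 = 49.7°C ✓; length 20 ✓ — passes.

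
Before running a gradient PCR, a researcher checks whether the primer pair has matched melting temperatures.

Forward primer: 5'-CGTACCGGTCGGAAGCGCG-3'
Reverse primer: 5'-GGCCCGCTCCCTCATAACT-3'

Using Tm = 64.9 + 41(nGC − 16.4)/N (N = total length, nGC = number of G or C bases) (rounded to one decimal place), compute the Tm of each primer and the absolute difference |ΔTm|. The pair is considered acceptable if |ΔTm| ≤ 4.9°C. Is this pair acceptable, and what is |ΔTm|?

Forward: G+C = 14, N = 19 → Tm = 64.9 + 41·(14 − 16.4)/19 = 59.7°C.
Reverse: G+C = 12, N = 19 → Tm = 64.9 + 41·(12 − 16.4)/19 = 55.4°C.
|ΔTm| = |59.7 − 55.4| = 4.3°C, ≤ 4.9°C.

|ΔTm| = 4.3°C; the pair is acceptable.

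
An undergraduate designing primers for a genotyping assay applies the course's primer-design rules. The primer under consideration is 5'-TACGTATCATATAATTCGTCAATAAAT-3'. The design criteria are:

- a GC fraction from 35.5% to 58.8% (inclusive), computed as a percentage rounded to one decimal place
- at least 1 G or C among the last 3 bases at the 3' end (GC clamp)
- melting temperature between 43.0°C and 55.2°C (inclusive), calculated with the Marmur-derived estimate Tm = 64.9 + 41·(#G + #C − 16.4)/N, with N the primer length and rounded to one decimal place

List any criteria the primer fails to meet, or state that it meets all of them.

Base counts: A=11, T=10, G=2, C=4 (length 27).
GC content: GC 6/27 = 22.2%, outside 35.5–58.8% ✗
GC clamp: 3' end AAT has 0 G/C, need ≥1 ✗
Tm: Tm = 64.9 + 41·(6 − 16.4)/27 = 49.1°C ✓

Fails: GC content, GC clamp.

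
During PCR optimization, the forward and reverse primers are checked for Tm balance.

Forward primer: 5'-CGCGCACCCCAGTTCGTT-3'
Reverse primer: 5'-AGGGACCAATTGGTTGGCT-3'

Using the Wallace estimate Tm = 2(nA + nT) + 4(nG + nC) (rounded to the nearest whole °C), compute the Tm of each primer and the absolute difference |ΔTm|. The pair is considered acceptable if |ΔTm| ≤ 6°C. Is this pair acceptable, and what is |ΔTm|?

|ΔTm| = 2°C; the pair is acceptable.

Forward: A=2 T=4 G=4 C=8 → Tm = 2·6 + 4·12 = 60°C.
Reverse: A=4 T=5 G=7 C=3 → Tm = 2·9 + 4·10 = 58°C.
|ΔTm| = |60 − 58| = 2°C, ≤ 6°C.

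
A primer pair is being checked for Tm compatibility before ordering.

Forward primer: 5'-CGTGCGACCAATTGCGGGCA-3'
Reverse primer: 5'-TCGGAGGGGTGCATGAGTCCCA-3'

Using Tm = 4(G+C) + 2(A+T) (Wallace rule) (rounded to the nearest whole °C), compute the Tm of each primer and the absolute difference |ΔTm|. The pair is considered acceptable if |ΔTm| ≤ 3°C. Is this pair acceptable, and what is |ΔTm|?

Forward: A=4 T=3 G=7 C=6 → Tm = 2·7 + 4·13 = 66°C.
Reverse: A=4 T=4 G=9 C=5 → Tm = 2·8 + 4·14 = 72°C.
|ΔTm| = |66 − 72| = 6°C, > 3°C.

|ΔTm| = 6°C; the pair is not acceptable.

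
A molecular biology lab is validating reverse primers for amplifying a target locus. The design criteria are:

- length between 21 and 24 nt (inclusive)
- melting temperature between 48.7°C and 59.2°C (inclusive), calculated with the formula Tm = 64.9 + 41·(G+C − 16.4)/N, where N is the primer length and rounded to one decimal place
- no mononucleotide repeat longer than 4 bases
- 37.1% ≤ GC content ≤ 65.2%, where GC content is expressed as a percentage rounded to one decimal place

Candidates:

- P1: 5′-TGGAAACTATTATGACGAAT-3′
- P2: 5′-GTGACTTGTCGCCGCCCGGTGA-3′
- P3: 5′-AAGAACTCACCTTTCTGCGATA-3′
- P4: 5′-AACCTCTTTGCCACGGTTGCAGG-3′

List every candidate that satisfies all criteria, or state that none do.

P1 (20 nt, A=8 T=6 G=4 C=2): length 20, outside 21–24 ✗; Tm = 64.9 + 41·(6 − 16.4)/20 = 43.6°C, outside 48.7–59.2°C ✗; longest run = 3 ✓; GC 6/20 = 30.0%, outside 37.1–65.2% ✗ — fails.
P2 (22 nt, A=2 T=5 G=8 C=7): length 22 ✓; Tm = 64.9 + 41·(15 − 16.4)/22 = 62.3°C, outside 48.7–59.2°C ✗; longest run = 3 ✓; GC 15/22 = 68.2%, outside 37.1–65.2% ✗ — fails.
P3 (22 nt, A=7 T=6 G=3 C=6): length 22 ✓; Tm = 64.9 + 41·(9 − 16.4)/22 = 51.1°C ✓; longest run = 3 ✓; GC 9/22 = 40.9% ✓ — passes.
P4 (23 nt, A=4 T=6 G=6 C=7): length 23 ✓; Tm = 64.9 + 41·(13 − 16.4)/23 = 58.8°C ✓; longest run = 3 ✓; GC 13/23 = 56.5% ✓ — passes.

P3 and P4.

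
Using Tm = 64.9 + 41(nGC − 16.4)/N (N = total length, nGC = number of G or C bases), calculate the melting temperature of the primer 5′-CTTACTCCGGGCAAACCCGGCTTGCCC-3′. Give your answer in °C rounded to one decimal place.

67.3°C

Base counts: A=4, T=5, G=6, C=12; G+C = 18, N = 27.
Tm = 64.9 + 41·(18 − 16.4)/27 = 64.9 + 65.60/27 = 67.3°C.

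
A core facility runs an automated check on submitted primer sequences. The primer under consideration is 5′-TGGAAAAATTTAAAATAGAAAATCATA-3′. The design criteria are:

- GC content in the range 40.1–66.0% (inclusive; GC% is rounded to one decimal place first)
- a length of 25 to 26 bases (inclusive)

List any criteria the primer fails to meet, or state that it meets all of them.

Base counts: A=16, T=7, G=3, C=1 (length 27).
GC content: GC 4/27 = 14.8%, outside 40.1–66.0% ✗
length: length 27, outside 25–26 ✗

Fails: GC content, length.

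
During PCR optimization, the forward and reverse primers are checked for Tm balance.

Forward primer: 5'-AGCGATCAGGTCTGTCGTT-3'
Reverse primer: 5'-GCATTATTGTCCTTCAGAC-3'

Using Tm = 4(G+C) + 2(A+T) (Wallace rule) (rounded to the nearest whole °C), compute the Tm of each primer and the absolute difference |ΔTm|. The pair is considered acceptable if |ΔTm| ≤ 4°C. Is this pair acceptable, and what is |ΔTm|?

Forward: A=3 T=6 G=6 C=4 → Tm = 2·9 + 4·10 = 58°C.
Reverse: A=4 T=7 G=3 C=5 → Tm = 2·11 + 4·8 = 54°C.
|ΔTm| = |58 − 54| = 4°C, ≤ 4°C.

|ΔTm| = 4°C; the pair is acceptable.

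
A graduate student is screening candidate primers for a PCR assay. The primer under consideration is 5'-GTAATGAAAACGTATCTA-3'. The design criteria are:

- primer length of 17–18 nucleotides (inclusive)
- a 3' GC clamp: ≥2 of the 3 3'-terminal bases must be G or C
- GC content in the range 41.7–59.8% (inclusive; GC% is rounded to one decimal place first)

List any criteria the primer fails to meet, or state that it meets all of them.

Fails: GC clamp, GC content.

Base counts: A=8, T=5, G=3, C=2 (length 18).
length: length 18 ✓
GC clamp: 3' end CTA has 1 G/C, need ≥2 ✗
GC content: GC 5/18 = 27.8%, outside 41.7–59.8% ✗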